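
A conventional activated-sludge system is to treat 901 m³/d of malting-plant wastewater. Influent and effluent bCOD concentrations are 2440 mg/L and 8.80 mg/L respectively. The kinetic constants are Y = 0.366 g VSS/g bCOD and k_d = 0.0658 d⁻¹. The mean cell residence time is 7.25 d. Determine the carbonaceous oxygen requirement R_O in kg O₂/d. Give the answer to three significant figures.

R_O ≈ 1420 kg O₂/d

Y_obs = Y / (1 + k_d θ_c) = 0.366 / (1 + 0.0658 × 7.25) = 0.366 / 1.477 = 0.2478.
Mass of bCOD removed per day: Q(S₀ − S) = 901 × 2431 g/m³ = 2191 kg/d.
Net sludge production P_X = 0.2478 × 2191 = 542.8 kg VSS/d.
Carbonaceous O₂ demand = substrate oxidised − cell-mass equivalent = 2191 − 1.42 × 542.8 = 1420 kg O₂/d.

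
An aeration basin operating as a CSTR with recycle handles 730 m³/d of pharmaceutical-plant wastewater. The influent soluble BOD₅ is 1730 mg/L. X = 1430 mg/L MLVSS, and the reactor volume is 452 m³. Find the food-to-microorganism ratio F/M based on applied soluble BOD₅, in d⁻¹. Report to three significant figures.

F/M ≈ 1.95 d⁻¹

Food-to-microorganism ratio F/M = Q S₀ / (V X) = 730 × 1730 / (452.0 × 1430) = 1.954 d⁻¹.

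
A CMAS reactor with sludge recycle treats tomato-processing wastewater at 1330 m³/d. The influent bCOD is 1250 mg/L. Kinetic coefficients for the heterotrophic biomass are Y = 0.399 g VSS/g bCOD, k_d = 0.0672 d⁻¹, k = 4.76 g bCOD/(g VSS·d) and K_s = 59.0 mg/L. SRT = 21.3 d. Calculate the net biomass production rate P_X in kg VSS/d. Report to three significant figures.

Effluent substrate depends only on kinetics and SRT: S = K_s(1 + k_d θ_c) / [θ_c(Yk − k_d) − 1] = 59.0 × (1 + 0.0672 × 21.3) / [21.3 × (0.399 × 4.76 − 0.0672) − 1] = 143.5 / 38.02 = 3.773 mg/L.
Observed yield with endogenous decay: Y_obs = Y / (1 + k_d·θ_c) = 0.399 / (1 + 0.0672 × 21.3) = 0.399 / 2.431 = 0.1641 g VSS/g bCOD.
Q·(S₀ − S) = 1330 × (1250 − 3.77) × 10⁻³ = 1657 kg/d removed.
Net biomass production P_X = Y_obs × Q·(S₀ − S) = 0.1641 × 1657 = 272.0 kg VSS/d.

P_X ≈ 272 kg VSS/d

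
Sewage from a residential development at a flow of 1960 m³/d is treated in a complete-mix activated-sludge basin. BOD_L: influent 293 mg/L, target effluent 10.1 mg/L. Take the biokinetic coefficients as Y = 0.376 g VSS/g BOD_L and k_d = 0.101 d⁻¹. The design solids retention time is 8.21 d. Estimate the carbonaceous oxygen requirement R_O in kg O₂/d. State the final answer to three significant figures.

Y_obs = Y / (1 + k_d θ_c) = 0.376 / (1 + 0.101 × 8.21) = 0.376 / 1.829 = 0.2056.
ΔS = 293 − 10.1 = 282.9 mg/L, so the substrate removal rate is 1960 × 282.9/1000 = 554.5 kg BOD_L/d.
Net sludge production P_X = 0.2056 × 554.5 = 114.0 kg VSS/d.
R_O = Q·(S₀ − S) − 1.42·P_X = 554.5 − 1.42 × 114.0 = 392.6 kg O₂/d.

R_O ≈ 393 kg O₂/d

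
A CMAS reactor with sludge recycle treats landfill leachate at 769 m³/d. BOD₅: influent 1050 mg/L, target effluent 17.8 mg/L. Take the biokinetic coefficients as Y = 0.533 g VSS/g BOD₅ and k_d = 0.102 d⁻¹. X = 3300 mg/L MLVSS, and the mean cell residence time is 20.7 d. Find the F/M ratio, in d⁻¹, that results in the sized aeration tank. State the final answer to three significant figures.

F/M ≈ 0.287 d⁻¹

Rearranging the biomass balance for a CMAS with decay, V = Y·Q·ΔS·θ_c / [X·(1+k_d θ_c)] = 0.533 × 769 × (1050 − 17.8) × 20.7 / [3300 × (1 + 0.102 × 20.7)] = 8.76×10^6 / 10268 = 852.9 m³.
F/M = applied load / biomass = Q·S₀/(V·X) = 769 × 1050 / (852.9 × 3300) = 0.2869 d⁻¹.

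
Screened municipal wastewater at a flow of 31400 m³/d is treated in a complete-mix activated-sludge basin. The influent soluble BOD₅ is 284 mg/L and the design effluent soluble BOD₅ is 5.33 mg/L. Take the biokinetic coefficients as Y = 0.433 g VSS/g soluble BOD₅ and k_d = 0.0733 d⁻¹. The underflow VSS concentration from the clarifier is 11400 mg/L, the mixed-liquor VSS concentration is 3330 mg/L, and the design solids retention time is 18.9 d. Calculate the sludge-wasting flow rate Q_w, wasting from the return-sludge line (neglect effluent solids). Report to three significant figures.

From the SRT design equation V = Y Q (S₀−S) θ_c / [X (1 + k_d θ_c)] = 0.433 × 31400 × (284 − 5.33) × 18.9 / [3330 × (1 + 0.0733 × 18.9)] = 7.16×10^7 / 7943 = 9015 m³.
Wasting from the return line (neglecting effluent solids): Q_w = V·X / (θ_c·X_r) = 9015 × 3330 / (18.9 × 11400) = 139.3 m³/d.

Q_w ≈ 139 m³/d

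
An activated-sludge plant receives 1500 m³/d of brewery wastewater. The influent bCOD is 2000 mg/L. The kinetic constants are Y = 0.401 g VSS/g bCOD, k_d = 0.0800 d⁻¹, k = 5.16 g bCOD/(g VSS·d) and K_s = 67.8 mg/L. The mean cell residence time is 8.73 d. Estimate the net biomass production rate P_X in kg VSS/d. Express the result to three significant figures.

P_X ≈ 706 kg VSS/d

From the Monod/SRT balance for a CMAS, S = K_s·(1+k_d θ_c)/[θ_c·(Y k − k_d) − 1] = 67.8 × (1 + 0.0800 × 8.73) / [8.73 × (0.401 × 5.16 − 0.0800) − 1] = 115.2 / 16.37 = 7.036 mg/L.
Correct the yield for decay: Y_obs = Y/(1 + k_d θ_c) = 0.401 / (1 + 0.0800 × 8.73) = 0.401 / 1.698 = 0.2361.
ΔS = 2000 − 7.04 = 1993 mg/L, so the substrate removal rate is 1500 × 1993/1000 = 2989 kg bCOD/d.
Net biomass production P_X = Y_obs × Q·(S₀ − S) = 0.2361 × 2989 = 705.8 kg VSS/d.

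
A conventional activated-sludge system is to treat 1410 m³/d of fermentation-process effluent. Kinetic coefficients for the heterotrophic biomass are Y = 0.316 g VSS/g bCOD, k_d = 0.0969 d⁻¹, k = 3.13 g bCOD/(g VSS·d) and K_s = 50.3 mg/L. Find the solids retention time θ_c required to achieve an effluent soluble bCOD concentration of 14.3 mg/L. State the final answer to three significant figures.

Specific growth rate at S = 14.3 mg/L: μ = YkS/(K_s+S) = 0.316·3.13·14.3/(50.3+14.3) = 0.2189 d⁻¹.
1/θ_c = 0.2189 − 0.0969 = 0.1220 d⁻¹, so θ_c = 8.194 d.

θ_c ≈ 8.19 d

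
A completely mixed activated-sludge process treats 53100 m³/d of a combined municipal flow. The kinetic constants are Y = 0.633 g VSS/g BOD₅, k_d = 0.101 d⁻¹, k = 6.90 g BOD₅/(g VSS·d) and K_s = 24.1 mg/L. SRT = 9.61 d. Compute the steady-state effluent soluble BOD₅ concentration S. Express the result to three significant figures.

From the Monod/SRT balance for a CMAS, S = K_s·(1+k_d θ_c)/[θ_c·(Y k − k_d) − 1] = 24.1 × (1 + 0.101 × 9.61) / [9.61 × (0.633 × 6.90 − 0.101) − 1] = 47.49 / 40.00 = 1.187 mg/L.

S ≈ 1.19 mg/L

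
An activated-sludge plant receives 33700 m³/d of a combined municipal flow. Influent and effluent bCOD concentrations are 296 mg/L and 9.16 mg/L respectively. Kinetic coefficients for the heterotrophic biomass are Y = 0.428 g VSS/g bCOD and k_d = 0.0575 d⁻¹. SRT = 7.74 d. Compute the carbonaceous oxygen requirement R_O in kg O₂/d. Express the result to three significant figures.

R_O ≈ 5600 kg O₂/d

The observed yield is Y_obs = Y/(1 + k_d·θ_c) = 0.428 / (1 + 0.0575 × 7.74) = 0.428 / 1.445 = 0.2962 g VSS per g bCOD removed.
Mass of bCOD removed per day: Q(S₀ − S) = 33700 × 286.8 g/m³ = 9667 kg/d.
P_X = Y_obs·Q·(S₀ − S) = 0.2962 × 9667 = 2863 kg VSS/d.
Carbonaceous O₂ demand = substrate oxidised − cell-mass equivalent = 9667 − 1.42 × 2863 = 5601 kg O₂/d.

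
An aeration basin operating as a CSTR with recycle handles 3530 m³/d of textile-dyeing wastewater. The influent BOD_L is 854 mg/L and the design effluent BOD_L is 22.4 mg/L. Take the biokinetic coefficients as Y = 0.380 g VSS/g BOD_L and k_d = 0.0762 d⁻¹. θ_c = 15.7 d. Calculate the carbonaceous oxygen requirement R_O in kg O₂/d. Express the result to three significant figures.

R_O ≈ 2210 kg O₂/d

Observed yield with endogenous decay: Y_obs = Y / (1 + k_d·θ_c) = 0.380 / (1 + 0.0762 × 15.7) = 0.380 / 2.196 = 0.1730 g VSS/g BOD_L.
Substrate removed = Q·(S₀ − S) = 3530 m³/d × (854 − 22.4) g/m³ = 2.94×10^6 g/d = 2936 kg/d.
Net sludge production P_X = 0.1730 × 2936 = 507.9 kg VSS/d.
R_O = Q·(S₀ − S) − 1.42·P_X = 2936 − 1.42 × 507.9 = 2214 kg O₂/d.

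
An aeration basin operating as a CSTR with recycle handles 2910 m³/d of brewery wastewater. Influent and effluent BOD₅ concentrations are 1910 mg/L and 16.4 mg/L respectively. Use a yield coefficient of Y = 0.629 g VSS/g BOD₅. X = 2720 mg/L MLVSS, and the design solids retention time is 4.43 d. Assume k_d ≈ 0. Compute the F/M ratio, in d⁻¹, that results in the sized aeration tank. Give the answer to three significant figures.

F/M ≈ 0.362 d⁻¹

V·X = Y·Q·ΔS·θ_c gives V = 0.629 × 2910 × (1910 − 16.4) × 4.43 / 2720 = 5645 m³.
Food-to-microorganism ratio F/M = Q S₀ / (V X) = 2910 × 1910 / (5645 × 2720) = 0.3620 d⁻¹.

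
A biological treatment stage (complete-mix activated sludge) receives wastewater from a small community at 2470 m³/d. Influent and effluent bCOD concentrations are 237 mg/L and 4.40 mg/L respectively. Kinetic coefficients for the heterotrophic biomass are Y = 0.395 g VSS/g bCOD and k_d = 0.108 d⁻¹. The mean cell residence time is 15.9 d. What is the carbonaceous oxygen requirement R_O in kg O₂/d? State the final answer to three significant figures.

R_O ≈ 456 kg O₂/d

The observed yield is Y_obs = Y/(1 + k_d·θ_c) = 0.395 / (1 + 0.108 × 15.9) = 0.395 / 2.717 = 0.1454 g VSS per g bCOD removed.
Q·(S₀ − S) = 2470 × (237 − 4.40) × 10⁻³ = 574.5 kg/d removed.
Biomass synthesised: P_X = Y_obs × 574.5 = 83.52 kg VSS/d.
R_O = Q·ΔS − 1.42 P_X = 574.5 − 118.6 = 455.9 kg O₂/d.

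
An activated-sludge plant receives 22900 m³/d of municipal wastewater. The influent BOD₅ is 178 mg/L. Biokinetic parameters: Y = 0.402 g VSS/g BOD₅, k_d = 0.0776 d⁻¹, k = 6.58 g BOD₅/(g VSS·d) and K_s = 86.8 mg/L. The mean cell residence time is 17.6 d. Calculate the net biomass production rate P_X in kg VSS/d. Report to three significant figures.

P_X ≈ 675 kg VSS/d

For a completely mixed reactor with recycle the Lawrence–McCarty relation gives S = K_s·(1 + k_d·θ_c) / [θ_c·(Y·k − k_d) − 1] = 86.8 × (1 + 0.0776 × 17.6) / [17.6 × (0.402 × 6.58 − 0.0776) − 1] = 205.3 / 44.19 = 4.647 mg/L.
Correct the yield for decay: Y_obs = Y/(1 + k_d θ_c) = 0.402 / (1 + 0.0776 × 17.6) = 0.402 / 2.366 = 0.1699.
Substrate removed = Q·(S₀ − S) = 22900 m³/d × (178 − 4.65) g/m³ = 3.97×10^6 g/d = 3970 kg/d.
So the net sludge growth is P_X = 0.1699 × 3970 = 674.6 kg VSS/d.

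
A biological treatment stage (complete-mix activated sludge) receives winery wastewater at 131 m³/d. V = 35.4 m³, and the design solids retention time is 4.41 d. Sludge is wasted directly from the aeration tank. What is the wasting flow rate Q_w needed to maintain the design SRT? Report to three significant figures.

Q_w ≈ 8.03 m³/d

For wasting at MLVSS concentration, Q_w = V/θ_c = 35.40/4.41 = 8.027 m³/d.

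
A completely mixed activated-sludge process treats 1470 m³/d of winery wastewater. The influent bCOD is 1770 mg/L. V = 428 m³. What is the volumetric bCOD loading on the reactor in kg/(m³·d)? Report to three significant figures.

L_v ≈ 6.08 kg bCOD/(m³·d)

Applied bCOD load per unit volume = Q·S₀/V = (1470 × 1770/1000)/428.0 = 6.079 kg bCOD·m⁻³·d⁻¹.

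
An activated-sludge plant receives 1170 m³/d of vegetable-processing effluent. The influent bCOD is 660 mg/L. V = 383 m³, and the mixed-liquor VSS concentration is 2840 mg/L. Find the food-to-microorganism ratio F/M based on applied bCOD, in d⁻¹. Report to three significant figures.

F/M ≈ 0.710 d⁻¹

F/M = applied load / biomass = Q·S₀/(V·X) = 1170 × 660 / (383.0 × 2840) = 0.7099 d⁻¹.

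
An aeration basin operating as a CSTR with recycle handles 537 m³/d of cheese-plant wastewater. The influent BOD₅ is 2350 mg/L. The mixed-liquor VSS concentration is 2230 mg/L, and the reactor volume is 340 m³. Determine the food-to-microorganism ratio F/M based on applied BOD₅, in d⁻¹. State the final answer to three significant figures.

F/M = Q·S₀ / (V·X) = 537 × 2350 / (340.0 × 2230) = 1.664 g BOD₅·(g VSS·d)⁻¹.

F/M ≈ 1.66 d⁻¹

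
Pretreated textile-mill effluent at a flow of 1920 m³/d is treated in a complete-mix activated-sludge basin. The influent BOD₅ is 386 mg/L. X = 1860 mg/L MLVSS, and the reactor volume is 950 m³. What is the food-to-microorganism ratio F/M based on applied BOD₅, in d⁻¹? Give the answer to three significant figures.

F/M ≈ 0.419 d⁻¹

F/M = Q·S₀ / (V·X) = 1920 × 386 / (950.0 × 1860) = 0.4194 g BOD₅·(g VSS·d)⁻¹.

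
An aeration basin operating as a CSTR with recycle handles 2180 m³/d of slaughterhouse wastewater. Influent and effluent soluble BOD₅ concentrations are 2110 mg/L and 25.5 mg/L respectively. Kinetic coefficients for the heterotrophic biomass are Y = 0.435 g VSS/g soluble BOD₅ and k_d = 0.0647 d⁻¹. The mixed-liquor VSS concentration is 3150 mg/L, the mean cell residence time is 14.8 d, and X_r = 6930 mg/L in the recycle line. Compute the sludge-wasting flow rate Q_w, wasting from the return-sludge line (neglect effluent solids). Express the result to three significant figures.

Q_w ≈ 146 m³/d

From the SRT design equation V = Y Q (S₀−S) θ_c / [X (1 + k_d θ_c)] = 0.435 × 2180 × (2110 − 25.5) × 14.8 / [3150 × (1 + 0.0647 × 14.8)] = 2.93×10^7 / 6166 = 4744 m³.
Q_w = (V·X)/(θ_c X_r) = 4744 × 3150 / (14.8 × 6930) = 145.7 m³/d.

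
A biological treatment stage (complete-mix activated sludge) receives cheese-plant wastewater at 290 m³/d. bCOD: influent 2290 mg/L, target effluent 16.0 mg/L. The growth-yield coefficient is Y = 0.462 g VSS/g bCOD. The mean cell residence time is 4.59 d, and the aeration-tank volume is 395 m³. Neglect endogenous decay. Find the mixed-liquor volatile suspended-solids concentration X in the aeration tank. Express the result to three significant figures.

Without decay, X = Y Q (S₀−S) θ_c / V = 0.462 × 290 × (2290 − 16.0) × 4.59 / 395 = 3540 mg/L.

X ≈ 3540 mg/L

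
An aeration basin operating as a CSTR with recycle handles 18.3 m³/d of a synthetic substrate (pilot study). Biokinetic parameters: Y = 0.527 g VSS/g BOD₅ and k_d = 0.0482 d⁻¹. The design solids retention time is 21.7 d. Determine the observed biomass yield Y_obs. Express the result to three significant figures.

Y_obs ≈ 0.258 g VSS/g BOD₅

Y_obs = Y / (1 + k_d θ_c) = 0.527 / (1 + 0.0482 × 21.7) = 0.527 / 2.046 = 0.2576.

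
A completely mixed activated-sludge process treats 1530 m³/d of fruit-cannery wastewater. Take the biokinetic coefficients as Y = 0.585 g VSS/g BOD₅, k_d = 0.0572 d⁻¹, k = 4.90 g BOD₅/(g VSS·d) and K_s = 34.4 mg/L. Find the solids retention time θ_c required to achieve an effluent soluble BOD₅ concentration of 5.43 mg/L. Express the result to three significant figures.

At the target effluent, Y k S/(K_s+S) = 0.585×4.90×5.43/39.83 = 0.3908 d⁻¹.
Then 1/θ_c = μ − k_d = 0.3908 − 0.0572 = 0.3336 d⁻¹, giving θ_c = 2.998 d.

θ_c ≈ 3.00 d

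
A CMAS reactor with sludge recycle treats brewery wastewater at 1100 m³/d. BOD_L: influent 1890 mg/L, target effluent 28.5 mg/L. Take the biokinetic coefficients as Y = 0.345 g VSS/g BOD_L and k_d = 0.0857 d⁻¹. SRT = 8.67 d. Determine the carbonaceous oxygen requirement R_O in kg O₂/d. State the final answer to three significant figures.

Observed yield with endogenous decay: Y_obs = Y / (1 + k_d·θ_c) = 0.345 / (1 + 0.0857 × 8.67) = 0.345 / 1.743 = 0.1979 g VSS/g BOD_L.
Substrate removed = Q·(S₀ − S) = 1100 m³/d × (1890 − 28.5) g/m³ = 2.05×10^6 g/d = 2048 kg/d.
Biomass synthesised: P_X = Y_obs × 2048 = 405.3 kg VSS/d.
Carbonaceous O₂ demand = substrate oxidised − cell-mass equivalent = 2048 − 1.42 × 405.3 = 1472 kg O₂/d.

R_O ≈ 1470 kg O₂/d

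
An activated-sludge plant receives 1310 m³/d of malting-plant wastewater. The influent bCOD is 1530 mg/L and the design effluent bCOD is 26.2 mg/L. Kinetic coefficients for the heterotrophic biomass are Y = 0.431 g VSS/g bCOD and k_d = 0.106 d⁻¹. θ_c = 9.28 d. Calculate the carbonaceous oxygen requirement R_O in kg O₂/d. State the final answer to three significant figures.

Correct the yield for decay: Y_obs = Y/(1 + k_d θ_c) = 0.431 / (1 + 0.106 × 9.28) = 0.431 / 1.984 = 0.2173.
Q·(S₀ − S) = 1310 × (1530 − 26.2) × 10⁻³ = 1970 kg/d removed.
Biomass synthesised: P_X = Y_obs × 1970 = 428.0 kg VSS/d.
Carbonaceous O₂ demand = substrate oxidised − cell-mass equivalent = 1970 − 1.42 × 428.0 = 1362 kg O₂/d.

R_O ≈ 1360 kg O₂/d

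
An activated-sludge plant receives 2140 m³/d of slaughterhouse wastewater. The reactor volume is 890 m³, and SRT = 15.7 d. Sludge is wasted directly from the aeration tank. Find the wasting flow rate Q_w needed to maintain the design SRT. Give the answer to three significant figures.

Q_w ≈ 56.7 m³/d

For wasting at MLVSS concentration, Q_w = V/θ_c = 890.0/15.7 = 56.69 m³/d.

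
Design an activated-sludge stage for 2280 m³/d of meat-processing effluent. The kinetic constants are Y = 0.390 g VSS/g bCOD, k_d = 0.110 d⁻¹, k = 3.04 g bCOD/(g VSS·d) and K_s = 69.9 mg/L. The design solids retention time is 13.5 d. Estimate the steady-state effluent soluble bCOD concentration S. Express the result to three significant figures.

From the Monod/SRT balance for a CMAS, S = K_s·(1+k_d θ_c)/[θ_c·(Y k − k_d) − 1] = 69.9 × (1 + 0.110 × 13.5) / [13.5 × (0.390 × 3.04 − 0.110) − 1] = 173.7 / 13.52 = 12.85 mg/L.

S ≈ 12.8 mg/L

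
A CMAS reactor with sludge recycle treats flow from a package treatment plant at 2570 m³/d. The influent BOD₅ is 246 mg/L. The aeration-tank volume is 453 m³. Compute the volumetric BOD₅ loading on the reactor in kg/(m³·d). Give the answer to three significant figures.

L_v = Q S₀ / V = 2570 × 246 × 10⁻³ / 453.0 = 1.396 kg/(m³·d).

L_v ≈ 1.40 kg BOD₅/(m³·d)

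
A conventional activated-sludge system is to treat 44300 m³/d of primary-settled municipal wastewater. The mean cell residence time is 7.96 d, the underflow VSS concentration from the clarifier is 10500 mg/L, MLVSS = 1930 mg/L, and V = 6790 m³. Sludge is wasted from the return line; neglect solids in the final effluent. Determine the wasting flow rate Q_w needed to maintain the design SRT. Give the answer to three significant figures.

Q_w ≈ 157 m³/d

Q_w = (V·X)/(θ_c X_r) = 6790 × 1930 / (7.96 × 10500) = 156.8 m³/d.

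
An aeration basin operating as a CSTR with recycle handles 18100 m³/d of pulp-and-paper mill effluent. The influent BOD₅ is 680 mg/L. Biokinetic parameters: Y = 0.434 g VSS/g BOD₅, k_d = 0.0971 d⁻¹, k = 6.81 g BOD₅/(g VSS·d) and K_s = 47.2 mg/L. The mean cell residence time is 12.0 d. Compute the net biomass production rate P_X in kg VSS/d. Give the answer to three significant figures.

For a completely mixed reactor with recycle the Lawrence–McCarty relation gives S = K_s·(1 + k_d·θ_c) / [θ_c·(Y·k − k_d) − 1] = 47.2 × (1 + 0.0971 × 12.0) / [12.0 × (0.434 × 6.81 − 0.0971) − 1] = 102.2 / 33.30 = 3.069 mg/L.
Observed yield with endogenous decay: Y_obs = Y / (1 + k_d·θ_c) = 0.434 / (1 + 0.0971 × 12.0) = 0.434 / 2.165 = 0.2004 g VSS/g BOD₅.
Q·(S₀ − S) = 18100 × (680 − 3.07) × 10⁻³ = 12252 kg/d removed.
Biomass produced: P_X = Y_obs·Q·ΔS = 0.2004 × 12252 ≈ 2456 kg VSS/d.

P_X ≈ 2460 kg VSS/d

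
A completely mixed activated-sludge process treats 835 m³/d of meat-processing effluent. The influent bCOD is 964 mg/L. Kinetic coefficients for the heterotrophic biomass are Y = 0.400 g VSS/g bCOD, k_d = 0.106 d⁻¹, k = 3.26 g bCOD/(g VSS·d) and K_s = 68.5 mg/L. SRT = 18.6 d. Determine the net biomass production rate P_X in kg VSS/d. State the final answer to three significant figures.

From the Monod/SRT balance for a CMAS, S = K_s·(1+k_d θ_c)/[θ_c·(Y k − k_d) − 1] = 68.5 × (1 + 0.106 × 18.6) / [18.6 × (0.400 × 3.26 − 0.106) − 1] = 203.6 / 21.28 = 9.564 mg/L.
Correct the yield for decay: Y_obs = Y/(1 + k_d θ_c) = 0.400 / (1 + 0.106 × 18.6) = 0.400 / 2.972 = 0.1346.
Q·(S₀ − S) = 835 × (964 − 9.56) × 10⁻³ = 797.0 kg/d removed.
P_X = Y_obs · Q(S₀ − S) = 0.1346 × 797.0 = 107.3 kg VSS/d.

P_X ≈ 107 kg VSS/d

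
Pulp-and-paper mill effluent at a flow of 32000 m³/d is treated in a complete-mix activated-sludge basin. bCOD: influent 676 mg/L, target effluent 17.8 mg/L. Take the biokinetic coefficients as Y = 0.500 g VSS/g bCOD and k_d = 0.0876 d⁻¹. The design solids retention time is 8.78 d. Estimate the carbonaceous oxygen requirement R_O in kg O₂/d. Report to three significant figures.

Correct the yield for decay: Y_obs = Y/(1 + k_d θ_c) = 0.500 / (1 + 0.0876 × 8.78) = 0.500 / 1.769 = 0.2826.
Mass of bCOD removed per day: Q(S₀ − S) = 32000 × 658.2 g/m³ = 21062 kg/d.
P_X = Y_obs·Q·(S₀ − S) = 0.2826 × 21062 = 5953 kg VSS/d.
Carbonaceous O₂ demand = substrate oxidised − cell-mass equivalent = 21062 − 1.42 × 5953 = 12609 kg O₂/d.

R_O ≈ 12600 kg O₂/d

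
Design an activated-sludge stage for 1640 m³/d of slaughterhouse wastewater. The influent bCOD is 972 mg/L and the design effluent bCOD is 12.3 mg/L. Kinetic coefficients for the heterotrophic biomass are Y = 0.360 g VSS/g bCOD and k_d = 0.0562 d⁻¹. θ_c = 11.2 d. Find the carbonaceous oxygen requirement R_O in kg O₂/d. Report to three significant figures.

R_O ≈ 1080 kg O₂/d

The observed yield is Y_obs = Y/(1 + k_d·θ_c) = 0.360 / (1 + 0.0562 × 11.2) = 0.360 / 1.629 = 0.2209 g VSS per g bCOD removed.
Substrate removed = Q·(S₀ − S) = 1640 m³/d × (972 − 12.3) g/m³ = 1.57×10^6 g/d = 1574 kg/d.
P_X = Y_obs·Q·(S₀ − S) = 0.2209 × 1574 = 347.7 kg VSS/d.
R_O = Q·ΔS − 1.42 P_X = 1574 − 493.8 = 1080 kg O₂/d.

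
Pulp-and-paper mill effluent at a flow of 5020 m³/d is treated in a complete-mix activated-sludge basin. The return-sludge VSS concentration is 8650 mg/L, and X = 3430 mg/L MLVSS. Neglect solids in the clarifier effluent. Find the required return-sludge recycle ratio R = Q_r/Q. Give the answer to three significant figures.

R = Q_r/Q = X/(X_r − X) = 3430 / (8650 − 3430) = 0.6571.

R ≈ 0.657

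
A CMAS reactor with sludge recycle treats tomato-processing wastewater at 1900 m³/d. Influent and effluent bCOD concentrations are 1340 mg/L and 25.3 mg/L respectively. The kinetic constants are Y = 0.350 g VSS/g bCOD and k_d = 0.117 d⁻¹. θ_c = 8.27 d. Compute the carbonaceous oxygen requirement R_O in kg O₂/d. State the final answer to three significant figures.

R_O ≈ 1870 kg O₂/d

Correct the yield for decay: Y_obs = Y/(1 + k_d θ_c) = 0.350 / (1 + 0.117 × 8.27) = 0.350 / 1.968 = 0.1779.
Mass of bCOD removed per day: Q(S₀ − S) = 1900 × 1315 g/m³ = 2498 kg/d.
P_X = Y_obs·Q·(S₀ − S) = 0.1779 × 2498 = 444.3 kg VSS/d.
R_O = Q·(S₀ − S) − 1.42·P_X = 2498 − 1.42 × 444.3 = 1867 kg O₂/d.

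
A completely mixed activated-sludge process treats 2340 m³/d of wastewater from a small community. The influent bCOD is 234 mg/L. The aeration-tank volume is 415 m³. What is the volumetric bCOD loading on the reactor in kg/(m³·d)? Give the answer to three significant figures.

L_v ≈ 1.32 kg bCOD/(m³·d)

L_v = Q S₀ / V = 2340 × 234 × 10⁻³ / 415.0 = 1.319 kg/(m³·d).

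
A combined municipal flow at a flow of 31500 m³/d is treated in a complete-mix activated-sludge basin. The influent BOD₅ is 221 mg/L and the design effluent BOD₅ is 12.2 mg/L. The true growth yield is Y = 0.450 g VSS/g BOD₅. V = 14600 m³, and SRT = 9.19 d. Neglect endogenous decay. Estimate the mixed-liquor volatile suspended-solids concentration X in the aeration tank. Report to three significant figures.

From V·X = Y·Q·(S₀ − S)·θ_c (decay neglected): X = 0.450 × 31500 × (221 − 12.2) × 9.19 / 14600 = 1863 mg/L.

X ≈ 1860 mg/L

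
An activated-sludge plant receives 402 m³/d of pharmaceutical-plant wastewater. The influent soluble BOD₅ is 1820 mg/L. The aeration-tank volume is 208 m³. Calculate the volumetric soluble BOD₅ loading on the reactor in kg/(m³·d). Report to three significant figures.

Volumetric loading L_v = Q·S₀ / V = 402 × 1820 g/m³ / 208.0 m³ = 3518 g/(m³·d) = 3.518 kg soluble BOD₅/(m³·d).

L_v ≈ 3.52 kg soluble BOD₅/(m³·d)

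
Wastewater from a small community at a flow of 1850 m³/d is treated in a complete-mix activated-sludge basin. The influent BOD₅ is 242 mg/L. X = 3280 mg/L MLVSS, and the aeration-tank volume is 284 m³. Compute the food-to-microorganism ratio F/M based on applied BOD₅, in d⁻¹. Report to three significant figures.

F/M ≈ 0.481 d⁻¹

F/M = applied load / biomass = Q·S₀/(V·X) = 1850 × 242 / (284.0 × 3280) = 0.4806 d⁻¹.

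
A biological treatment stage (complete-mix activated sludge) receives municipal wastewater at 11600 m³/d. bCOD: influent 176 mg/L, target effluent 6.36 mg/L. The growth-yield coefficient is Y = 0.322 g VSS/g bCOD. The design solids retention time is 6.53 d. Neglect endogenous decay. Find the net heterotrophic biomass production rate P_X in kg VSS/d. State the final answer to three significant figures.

P_X ≈ 634 kg VSS/d

With endogenous decay neglected, the observed yield equals the true yield: Y_obs = Y = 0.322 g VSS/g bCOD.
Mass of bCOD removed per day: Q(S₀ − S) = 11600 × 169.6 g/m³ = 1968 kg/d.
P_X = Y_obs · Q(S₀ − S) = 0.3220 × 1968 = 633.6 kg VSS/d.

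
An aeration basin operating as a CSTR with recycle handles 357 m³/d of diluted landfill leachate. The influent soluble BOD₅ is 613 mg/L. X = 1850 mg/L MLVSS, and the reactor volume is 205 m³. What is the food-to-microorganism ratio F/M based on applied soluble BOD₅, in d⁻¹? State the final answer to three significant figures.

F/M ≈ 0.577 d⁻¹

F/M = applied load / biomass = Q·S₀/(V·X) = 357 × 613 / (205.0 × 1850) = 0.5770 d⁻¹.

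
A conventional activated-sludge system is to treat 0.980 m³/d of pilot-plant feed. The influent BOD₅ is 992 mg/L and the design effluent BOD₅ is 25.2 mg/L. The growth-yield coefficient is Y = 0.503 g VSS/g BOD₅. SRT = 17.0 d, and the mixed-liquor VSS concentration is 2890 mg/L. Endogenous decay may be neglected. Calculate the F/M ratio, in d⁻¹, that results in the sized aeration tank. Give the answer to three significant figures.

F/M ≈ 0.120 d⁻¹

V·X = Y·Q·ΔS·θ_c gives V = 0.503 × 0.980 × (992 − 25.2) × 17.0 / 2890 = 2.803 m³.
F/M = Q·S₀ / (V·X) = 0.980 × 992 / (2.803 × 2890) = 0.1200 g BOD₅·(g VSS·d)⁻¹.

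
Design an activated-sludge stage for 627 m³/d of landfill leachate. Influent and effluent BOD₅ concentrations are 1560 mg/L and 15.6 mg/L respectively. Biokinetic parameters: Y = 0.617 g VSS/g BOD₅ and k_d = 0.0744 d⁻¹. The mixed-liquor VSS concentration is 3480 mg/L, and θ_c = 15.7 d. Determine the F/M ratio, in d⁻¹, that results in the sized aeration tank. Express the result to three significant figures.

Rearranging the biomass balance for a CMAS with decay, V = Y·Q·ΔS·θ_c / [X·(1+k_d θ_c)] = 0.617 × 627 × (1560 − 15.6) × 15.7 / [3480 × (1 + 0.0744 × 15.7)] = 9.38×10^6 / 7545 = 1243 m³.
F/M = applied load / biomass = Q·S₀/(V·X) = 627 × 1560 / (1243 × 3480) = 0.2261 d⁻¹.

F/M ≈ 0.226 d⁻¹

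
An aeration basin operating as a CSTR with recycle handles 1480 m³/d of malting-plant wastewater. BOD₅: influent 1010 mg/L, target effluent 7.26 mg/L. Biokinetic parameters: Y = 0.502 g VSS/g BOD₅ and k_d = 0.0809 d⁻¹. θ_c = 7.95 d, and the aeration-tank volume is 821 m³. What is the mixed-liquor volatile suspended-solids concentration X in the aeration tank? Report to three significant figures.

X ≈ 4390 mg/L

Solving the biomass balance for X: X = Y Q (S₀−S) θ_c / [V (1+k_d θ_c)] = 0.502 × 1480 × (1010 − 7.26) × 7.95 / [821 × (1 + 0.0809 × 7.95)] = 4390 mg/L.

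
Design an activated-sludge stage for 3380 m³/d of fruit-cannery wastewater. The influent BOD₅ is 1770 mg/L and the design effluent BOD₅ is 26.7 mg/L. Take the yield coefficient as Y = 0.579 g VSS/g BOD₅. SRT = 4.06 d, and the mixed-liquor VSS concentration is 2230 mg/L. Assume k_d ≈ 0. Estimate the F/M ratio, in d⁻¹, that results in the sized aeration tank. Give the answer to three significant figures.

F/M ≈ 0.432 d⁻¹

Biomass mass balance (decay neglected): V·X = Y·Q·(S₀ − S)·θ_c, so V = 0.579 × 3380 × (1770 − 26.7) × 4.06 / 2230 = 6211 m³.
F/M = applied load / biomass = Q·S₀/(V·X) = 3380 × 1770 / (6211 × 2230) = 0.4319 d⁻¹.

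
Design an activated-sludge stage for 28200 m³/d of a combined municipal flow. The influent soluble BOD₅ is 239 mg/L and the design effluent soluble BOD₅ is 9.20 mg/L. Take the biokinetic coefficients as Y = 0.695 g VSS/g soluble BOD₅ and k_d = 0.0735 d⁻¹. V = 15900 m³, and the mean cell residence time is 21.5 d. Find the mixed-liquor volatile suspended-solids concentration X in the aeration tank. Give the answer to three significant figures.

X ≈ 2360 mg/L

Solving the biomass balance for X: X = Y Q (S₀−S) θ_c / [V (1+k_d θ_c)] = 0.695 × 28200 × (239 − 9.20) × 21.5 / [15900 × (1 + 0.0735 × 21.5)] = 2360 mg/L.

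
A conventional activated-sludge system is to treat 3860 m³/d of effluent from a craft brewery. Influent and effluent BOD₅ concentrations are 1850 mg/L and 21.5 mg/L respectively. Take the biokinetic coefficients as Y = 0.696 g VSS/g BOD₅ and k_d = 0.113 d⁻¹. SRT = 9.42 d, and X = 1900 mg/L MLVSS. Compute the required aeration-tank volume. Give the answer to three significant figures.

Steady-state biomass mass balance: V·X·(1 + k_d·θ_c) = Y·Q·(S₀ − S)·θ_c, so V = 0.696 × 3860 × (1850 − 21.5) × 9.42 / [1900 × (1 + 0.113 × 9.42)] = 4.63×10^7 / 3922 = 11797 m³.

V ≈ 11800 m³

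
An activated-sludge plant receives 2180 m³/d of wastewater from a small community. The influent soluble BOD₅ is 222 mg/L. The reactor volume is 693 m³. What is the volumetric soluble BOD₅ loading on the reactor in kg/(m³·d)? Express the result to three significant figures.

L_v ≈ 0.698 kg soluble BOD₅/(m³·d)

Volumetric loading L_v = Q·S₀ / V = 2180 × 222 g/m³ / 693.0 m³ = 698.4 g/(m³·d) = 0.6984 kg soluble BOD₅/(m³·d).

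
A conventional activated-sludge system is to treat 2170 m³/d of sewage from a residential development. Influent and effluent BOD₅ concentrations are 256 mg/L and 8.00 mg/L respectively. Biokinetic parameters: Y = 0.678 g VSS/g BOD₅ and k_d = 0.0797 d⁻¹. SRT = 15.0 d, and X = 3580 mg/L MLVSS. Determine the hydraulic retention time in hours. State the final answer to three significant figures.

τ ≈ 7.70 h

Rearranging the biomass balance for a CMAS with decay, V = Y·Q·ΔS·θ_c / [X·(1+k_d θ_c)] = 0.678 × 2170 × (256 − 8.00) × 15.0 / [3580 × (1 + 0.0797 × 15.0)] = 5.47×10^6 / 7860 = 696.3 m³.
Hydraulic retention time τ = V/Q = 696.3 / 2170 = 0.3209 d = 7.701 h.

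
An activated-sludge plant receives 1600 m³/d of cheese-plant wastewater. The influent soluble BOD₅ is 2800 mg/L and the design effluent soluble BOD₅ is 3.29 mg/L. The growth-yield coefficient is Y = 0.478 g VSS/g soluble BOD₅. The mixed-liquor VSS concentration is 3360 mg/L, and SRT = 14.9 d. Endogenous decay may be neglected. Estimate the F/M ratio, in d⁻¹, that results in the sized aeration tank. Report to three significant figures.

V·X = Y·Q·ΔS·θ_c gives V = 0.478 × 1600 × (2800 − 3.29) × 14.9 / 3360 = 9485 m³.
F/M = applied load / biomass = Q·S₀/(V·X) = 1600 × 2800 / (9485 × 3360) = 0.1406 d⁻¹.

F/M ≈ 0.141 d⁻¹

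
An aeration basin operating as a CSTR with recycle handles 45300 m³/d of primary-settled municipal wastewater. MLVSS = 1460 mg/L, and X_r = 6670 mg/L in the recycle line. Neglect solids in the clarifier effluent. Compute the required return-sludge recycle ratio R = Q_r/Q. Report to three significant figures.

R ≈ 0.280

Mass balance around the secondary clarifier (neglecting effluent solids): R = X / (X_r − X) = 1460 / (6670 − 1460) = 0.2802.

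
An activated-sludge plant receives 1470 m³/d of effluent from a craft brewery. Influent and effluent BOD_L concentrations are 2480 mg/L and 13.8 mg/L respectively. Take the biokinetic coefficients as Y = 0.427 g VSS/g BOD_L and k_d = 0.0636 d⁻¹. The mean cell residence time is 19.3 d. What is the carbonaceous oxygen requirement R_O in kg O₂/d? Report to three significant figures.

Correct the yield for decay: Y_obs = Y/(1 + k_d θ_c) = 0.427 / (1 + 0.0636 × 19.3) = 0.427 / 2.227 = 0.1917.
Q·(S₀ − S) = 1470 × (2480 − 13.8) × 10⁻³ = 3625 kg/d removed.
Biomass synthesised: P_X = Y_obs × 3625 = 695.0 kg VSS/d.
R_O = Q·ΔS − 1.42 P_X = 3625 − 986.8 = 2638 kg O₂/d.

R_O ≈ 2640 kg O₂/d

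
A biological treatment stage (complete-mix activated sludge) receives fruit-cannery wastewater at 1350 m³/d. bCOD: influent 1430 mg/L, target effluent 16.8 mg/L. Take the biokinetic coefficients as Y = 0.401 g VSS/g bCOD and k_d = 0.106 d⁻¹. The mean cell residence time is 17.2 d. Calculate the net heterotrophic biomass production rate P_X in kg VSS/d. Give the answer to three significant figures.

P_X ≈ 271 kg VSS/d

Observed yield with endogenous decay: Y_obs = Y / (1 + k_d·θ_c) = 0.401 / (1 + 0.106 × 17.2) = 0.401 / 2.823 = 0.1420 g VSS/g bCOD.
Q·(S₀ − S) = 1350 × (1430 − 16.8) × 10⁻³ = 1908 kg/d removed.
So the net sludge growth is P_X = 0.1420 × 1908 = 271.0 kg VSS/d.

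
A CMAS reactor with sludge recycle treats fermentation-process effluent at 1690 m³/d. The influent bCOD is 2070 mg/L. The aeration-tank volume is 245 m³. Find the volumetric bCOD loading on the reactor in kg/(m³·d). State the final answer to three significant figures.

L_v ≈ 14.3 kg bCOD/(m³·d)

Applied bCOD load per unit volume = Q·S₀/V = (1690 × 2070/1000)/245.0 = 14.28 kg bCOD·m⁻³·d⁻¹.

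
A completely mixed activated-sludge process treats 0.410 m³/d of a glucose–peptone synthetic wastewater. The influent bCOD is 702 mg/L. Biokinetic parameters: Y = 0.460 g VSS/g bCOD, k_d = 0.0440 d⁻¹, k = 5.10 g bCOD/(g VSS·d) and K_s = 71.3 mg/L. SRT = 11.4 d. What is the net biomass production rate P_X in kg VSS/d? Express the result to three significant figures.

From the Monod/SRT balance for a CMAS, S = K_s·(1+k_d θ_c)/[θ_c·(Y k − k_d) − 1] = 71.3 × (1 + 0.0440 × 11.4) / [11.4 × (0.460 × 5.10 − 0.0440) − 1] = 107.1 / 25.24 = 4.241 mg/L.
Observed yield with endogenous decay: Y_obs = Y / (1 + k_d·θ_c) = 0.460 / (1 + 0.0440 × 11.4) = 0.460 / 1.502 = 0.3063 g VSS/g bCOD.
Mass of bCOD removed per day: Q(S₀ − S) = 0.410 × 697.8 g/m³ = 0.2861 kg/d.
Biomass produced: P_X = Y_obs·Q·ΔS = 0.3063 × 0.2861 ≈ 0.08764 kg VSS/d.

P_X ≈ 0.0876 kg VSS/d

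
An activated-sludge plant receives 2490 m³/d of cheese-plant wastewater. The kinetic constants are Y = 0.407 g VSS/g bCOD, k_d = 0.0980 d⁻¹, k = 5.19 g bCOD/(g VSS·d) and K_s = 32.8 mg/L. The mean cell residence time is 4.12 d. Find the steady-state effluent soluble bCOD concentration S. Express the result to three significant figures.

S ≈ 6.31 mg/L

For a completely mixed reactor with recycle the Lawrence–McCarty relation gives S = K_s·(1 + k_d·θ_c) / [θ_c·(Y·k − k_d) − 1] = 32.8 × (1 + 0.0980 × 4.12) / [4.12 × (0.407 × 5.19 − 0.0980) − 1] = 46.04 / 7.299 = 6.308 mg/L.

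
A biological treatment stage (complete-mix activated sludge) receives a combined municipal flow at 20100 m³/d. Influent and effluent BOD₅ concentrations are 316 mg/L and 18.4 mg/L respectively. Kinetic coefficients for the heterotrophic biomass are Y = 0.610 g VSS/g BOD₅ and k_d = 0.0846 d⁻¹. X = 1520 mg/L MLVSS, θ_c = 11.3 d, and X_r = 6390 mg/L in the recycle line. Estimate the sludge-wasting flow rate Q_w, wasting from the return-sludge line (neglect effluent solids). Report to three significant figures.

Q_w ≈ 292 m³/d

From the SRT design equation V = Y Q (S₀−S) θ_c / [X (1 + k_d θ_c)] = 0.610 × 20100 × (316 − 18.4) × 11.3 / [1520 × (1 + 0.0846 × 11.3)] = 4.12×10^7 / 2973 = 13868 m³.
θ_c = V·X/(Q_w·X_r) when wasting from the recycle, so Q_w = V·X/(θ_c·X_r) = 13868 × 1520 / (11.3 × 6390) = 291.9 m³/d.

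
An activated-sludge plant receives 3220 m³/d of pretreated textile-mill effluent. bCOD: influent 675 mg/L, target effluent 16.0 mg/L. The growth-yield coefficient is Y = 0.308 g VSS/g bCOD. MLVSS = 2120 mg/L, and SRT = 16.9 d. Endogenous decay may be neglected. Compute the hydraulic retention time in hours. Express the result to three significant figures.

τ ≈ 38.8 h

V·X = Y·Q·ΔS·θ_c gives V = 0.308 × 3220 × (675 − 16.0) × 16.9 / 2120 = 5210 m³.
HRT = V/Q = 5210 m³ / 3220 m³·d⁻¹ = 1.618 d × 24 = 38.83 h.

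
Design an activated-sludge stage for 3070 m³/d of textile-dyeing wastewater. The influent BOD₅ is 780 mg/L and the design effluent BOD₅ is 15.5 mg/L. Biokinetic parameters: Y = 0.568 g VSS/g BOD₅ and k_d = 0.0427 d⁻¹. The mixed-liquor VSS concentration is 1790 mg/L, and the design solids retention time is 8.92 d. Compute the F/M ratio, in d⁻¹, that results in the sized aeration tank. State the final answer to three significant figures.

Rearranging the biomass balance for a CMAS with decay, V = Y·Q·ΔS·θ_c / [X·(1+k_d θ_c)] = 0.568 × 3070 × (780 − 15.5) × 8.92 / [1790 × (1 + 0.0427 × 8.92)] = 1.19×10^7 / 2472 = 4811 m³.
Food-to-microorganism ratio F/M = Q S₀ / (V X) = 3070 × 780 / (4811 × 1790) = 0.2781 d⁻¹.

F/M ≈ 0.278 d⁻¹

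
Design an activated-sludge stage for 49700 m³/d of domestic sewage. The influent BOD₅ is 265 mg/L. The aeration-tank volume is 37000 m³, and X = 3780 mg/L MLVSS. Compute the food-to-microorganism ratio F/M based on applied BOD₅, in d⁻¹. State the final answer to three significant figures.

F/M ≈ 0.0942 d⁻¹

Food-to-microorganism ratio F/M = Q S₀ / (V X) = 49700 × 265 / (37000 × 3780) = 0.09417 d⁻¹.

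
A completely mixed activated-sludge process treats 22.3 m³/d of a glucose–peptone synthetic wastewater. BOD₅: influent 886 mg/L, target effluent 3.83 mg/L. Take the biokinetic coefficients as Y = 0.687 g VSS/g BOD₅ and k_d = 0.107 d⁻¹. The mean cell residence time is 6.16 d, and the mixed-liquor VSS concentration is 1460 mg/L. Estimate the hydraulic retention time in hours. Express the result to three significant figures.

Rearranging the biomass balance for a CMAS with decay, V = Y·Q·ΔS·θ_c / [X·(1+k_d θ_c)] = 0.687 × 22.3 × (886 − 3.83) × 6.16 / [1460 × (1 + 0.107 × 6.16)] = 8.33×10^4 / 2422 = 34.37 m³.
τ = V/Q = 34.37/22.3 = 1.541 d, or 36.99 h.

τ ≈ 37.0 h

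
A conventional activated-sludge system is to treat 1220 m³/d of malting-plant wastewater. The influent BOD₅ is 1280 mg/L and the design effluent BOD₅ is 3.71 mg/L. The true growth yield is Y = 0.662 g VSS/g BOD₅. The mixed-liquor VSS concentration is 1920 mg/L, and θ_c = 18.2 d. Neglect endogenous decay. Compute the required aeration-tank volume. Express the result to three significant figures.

V ≈ 9770 m³

With k_d = 0 the design equation reduces to V = Y Q (S₀−S) θ_c / X = 0.662 × 1220 × (1280 − 3.71) × 18.2 / 1920 = 9771 m³.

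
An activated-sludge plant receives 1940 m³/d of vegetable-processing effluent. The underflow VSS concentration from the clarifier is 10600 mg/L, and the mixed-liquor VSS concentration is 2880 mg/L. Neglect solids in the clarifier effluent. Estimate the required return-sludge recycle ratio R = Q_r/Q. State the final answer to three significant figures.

R ≈ 0.373

Mass balance around the secondary clarifier (neglecting effluent solids): R = X / (X_r − X) = 2880 / (10600 − 2880) = 0.3731.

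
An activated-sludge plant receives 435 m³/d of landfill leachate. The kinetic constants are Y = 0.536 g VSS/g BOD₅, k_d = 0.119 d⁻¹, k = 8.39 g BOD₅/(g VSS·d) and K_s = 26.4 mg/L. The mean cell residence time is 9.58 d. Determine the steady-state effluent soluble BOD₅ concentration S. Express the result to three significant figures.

Effluent substrate depends only on kinetics and SRT: S = K_s(1 + k_d θ_c) / [θ_c(Yk − k_d) − 1] = 26.4 × (1 + 0.119 × 9.58) / [9.58 × (0.536 × 8.39 − 0.119) − 1] = 56.50 / 40.94 = 1.380 mg/L.

S ≈ 1.38 mg/L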